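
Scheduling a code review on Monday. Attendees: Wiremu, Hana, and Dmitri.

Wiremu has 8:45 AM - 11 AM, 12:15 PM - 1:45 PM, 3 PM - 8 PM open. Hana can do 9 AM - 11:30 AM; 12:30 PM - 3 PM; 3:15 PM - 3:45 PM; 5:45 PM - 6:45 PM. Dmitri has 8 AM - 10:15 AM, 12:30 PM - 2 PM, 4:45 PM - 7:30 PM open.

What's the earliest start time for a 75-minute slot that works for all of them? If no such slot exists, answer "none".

09:00

Wiremu ∩ Hana: 09:00-11:00, 12:30-13:45, 15:15-15:45, 17:45-18:45.
Wiremu ∩ Hana ∩ Dmitri: 09:00-10:15, 12:30-13:45, 17:45-18:45.
The first common window of at least 75 minutes is 09:00-10:15, so the earliest start is 09:00.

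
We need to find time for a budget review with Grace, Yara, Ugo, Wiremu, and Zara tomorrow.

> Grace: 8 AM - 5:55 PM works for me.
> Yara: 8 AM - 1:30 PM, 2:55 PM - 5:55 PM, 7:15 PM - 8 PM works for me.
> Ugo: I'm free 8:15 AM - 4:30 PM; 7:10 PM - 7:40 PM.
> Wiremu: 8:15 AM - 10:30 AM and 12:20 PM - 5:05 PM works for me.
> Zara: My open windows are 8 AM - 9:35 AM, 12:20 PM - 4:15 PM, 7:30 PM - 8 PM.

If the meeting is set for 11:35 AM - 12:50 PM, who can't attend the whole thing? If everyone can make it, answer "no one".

Wiremu, Zara

Grace: free for 11:35-12:50. Yara: free for 11:35-12:50. Ugo: free for 11:35-12:50. Wiremu: not fully free for 11:35-12:50. Zara: not fully free for 11:35-12:50.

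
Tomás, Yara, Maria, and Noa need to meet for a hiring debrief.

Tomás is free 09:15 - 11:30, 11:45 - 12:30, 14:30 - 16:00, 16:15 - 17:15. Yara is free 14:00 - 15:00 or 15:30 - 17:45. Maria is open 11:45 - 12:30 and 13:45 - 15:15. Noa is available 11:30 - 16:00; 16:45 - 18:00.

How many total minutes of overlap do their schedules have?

Tomás ∩ Yara: 14:30-15:00, 15:30-16:00, 16:15-17:15.
Tomás ∩ Yara ∩ Maria: 14:30-15:00.
Tomás ∩ Yara ∩ Maria ∩ Noa: 14:30-15:00.
That's a single block of 30 minutes.

30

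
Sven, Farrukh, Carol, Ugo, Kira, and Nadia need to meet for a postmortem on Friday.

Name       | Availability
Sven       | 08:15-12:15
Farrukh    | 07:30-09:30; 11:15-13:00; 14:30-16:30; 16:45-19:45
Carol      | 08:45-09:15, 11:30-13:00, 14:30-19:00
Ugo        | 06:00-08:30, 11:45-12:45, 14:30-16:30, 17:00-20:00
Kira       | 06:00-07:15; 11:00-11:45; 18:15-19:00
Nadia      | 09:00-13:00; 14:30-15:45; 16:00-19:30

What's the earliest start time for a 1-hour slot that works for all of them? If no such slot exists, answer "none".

none

Sven ∩ Farrukh: 08:15-09:30, 11:15-12:15.
Sven ∩ Farrukh ∩ Carol: 08:45-09:15, 11:30-12:15.
Sven ∩ Farrukh ∩ Carol ∩ Ugo: 11:45-12:15.
Sven ∩ Farrukh ∩ Carol ∩ Ugo ∩ Kira: ∅.
Sven ∩ Farrukh ∩ Carol ∩ Ugo ∩ Kira ∩ Nadia: ∅.
There is no time when everyone is free.
No common window is at least 60 minutes long.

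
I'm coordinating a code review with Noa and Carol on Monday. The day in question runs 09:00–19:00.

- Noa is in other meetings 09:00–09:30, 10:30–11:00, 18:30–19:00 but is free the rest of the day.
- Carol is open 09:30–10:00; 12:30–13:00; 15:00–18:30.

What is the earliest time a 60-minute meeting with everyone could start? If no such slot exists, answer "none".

Noa free: 09:30-10:30, 11:00-18:30 (invert busy blocks within the working day).
Carol free: 09:30-10:00, 12:30-13:00, 15:00-18:30.
Noa ∩ Carol: 09:30-10:00, 12:30-13:00, 15:00-18:30.
The first common window of at least 60 minutes is 15:00-18:30, so the earliest start is 15:00.

15:00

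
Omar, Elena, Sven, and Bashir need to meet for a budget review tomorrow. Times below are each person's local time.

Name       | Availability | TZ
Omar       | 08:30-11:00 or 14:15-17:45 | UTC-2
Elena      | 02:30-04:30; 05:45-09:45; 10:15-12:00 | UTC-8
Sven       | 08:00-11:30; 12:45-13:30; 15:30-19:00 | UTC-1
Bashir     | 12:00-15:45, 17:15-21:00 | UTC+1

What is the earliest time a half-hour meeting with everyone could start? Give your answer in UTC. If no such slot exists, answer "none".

Omar in UTC: 10:30-13:00, 16:15-19:45 (add 2h to convert from UTC-2).
Elena in UTC: 10:30-12:30, 13:45-17:45, 18:15-20:00 (add 8h to convert from UTC-8).
Sven in UTC: 09:00-12:30, 13:45-14:30, 16:30-20:00 (add 1h to convert from UTC-1).
Bashir in UTC: 11:00-14:45, 16:15-20:00 (subtract 1h to convert from UTC+1).
Omar ∩ Elena: 10:30-12:30, 16:15-17:45, 18:15-19:45.
Omar ∩ Elena ∩ Sven: 10:30-12:30, 16:30-17:45, 18:15-19:45.
Omar ∩ Elena ∩ Sven ∩ Bashir: 11:00-12:30, 16:30-17:45, 18:15-19:45.
The first common window of at least 30 minutes is 11:00-12:30, so the earliest start is 11:00.

11:00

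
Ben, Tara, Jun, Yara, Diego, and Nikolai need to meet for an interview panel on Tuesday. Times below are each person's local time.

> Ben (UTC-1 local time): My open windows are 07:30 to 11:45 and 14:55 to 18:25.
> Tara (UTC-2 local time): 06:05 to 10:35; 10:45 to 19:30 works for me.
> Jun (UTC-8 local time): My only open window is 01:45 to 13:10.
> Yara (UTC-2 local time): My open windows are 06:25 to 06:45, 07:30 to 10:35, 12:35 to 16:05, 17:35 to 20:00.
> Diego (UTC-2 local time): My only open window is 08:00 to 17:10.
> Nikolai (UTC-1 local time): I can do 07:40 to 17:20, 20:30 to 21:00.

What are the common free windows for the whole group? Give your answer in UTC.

10:00-12:35, 15:55-18:05

Ben in UTC: 08:30-12:45, 15:55-19:25 (add 1h to convert from UTC-1).
Tara in UTC: 08:05-12:35, 12:45-21:30 (add 2h to convert from UTC-2).
Jun in UTC: 09:45-21:10 (add 8h to convert from UTC-8).
Yara in UTC: 08:25-08:45, 09:30-12:35, 14:35-18:05, 19:35-22:00 (add 2h to convert from UTC-2).
Diego in UTC: 10:00-19:10 (add 2h to convert from UTC-2).
Nikolai in UTC: 08:40-18:20, 21:30-22:00 (add 1h to convert from UTC-1).
Ben ∩ Tara: 08:30-12:35, 15:55-19:25.
Ben ∩ Tara ∩ Jun: 09:45-12:35, 15:55-19:25.
Ben ∩ Tara ∩ Jun ∩ Yara: 09:45-12:35, 15:55-18:05.
Ben ∩ Tara ∩ Jun ∩ Yara ∩ Diego: 10:00-12:35, 15:55-18:05.
Ben ∩ Tara ∩ Jun ∩ Yara ∩ Diego ∩ Nikolai: 10:00-12:35, 15:55-18:05.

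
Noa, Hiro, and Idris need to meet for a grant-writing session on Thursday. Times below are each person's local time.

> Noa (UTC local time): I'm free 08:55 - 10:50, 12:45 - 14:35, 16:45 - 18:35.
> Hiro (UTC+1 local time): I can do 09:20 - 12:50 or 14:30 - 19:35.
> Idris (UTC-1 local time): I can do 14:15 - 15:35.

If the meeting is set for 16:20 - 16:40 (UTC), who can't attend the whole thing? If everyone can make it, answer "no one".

Noa in UTC: 08:55-10:50, 12:45-14:35, 16:45-18:35.
Hiro in UTC: 08:20-11:50, 13:30-18:35 (subtract 1h to convert from UTC+1).
Idris in UTC: 15:15-16:35 (add 1h to convert from UTC-1).
Noa: not fully free for 16:20-16:40. Hiro: free for 16:20-16:40. Idris: not fully free for 16:20-16:40.

Idris, Noa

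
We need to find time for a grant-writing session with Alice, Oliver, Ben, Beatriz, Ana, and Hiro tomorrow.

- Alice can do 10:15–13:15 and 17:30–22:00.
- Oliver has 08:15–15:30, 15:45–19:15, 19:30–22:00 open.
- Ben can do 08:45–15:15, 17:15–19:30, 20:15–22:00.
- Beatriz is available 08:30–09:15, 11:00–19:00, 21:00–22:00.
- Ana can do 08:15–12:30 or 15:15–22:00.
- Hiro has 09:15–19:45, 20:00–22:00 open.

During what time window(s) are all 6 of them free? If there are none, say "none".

Alice ∩ Oliver: 10:15-13:15, 17:30-19:15, 19:30-22:00.
Alice ∩ Oliver ∩ Ben: 10:15-13:15, 17:30-19:15, 20:15-22:00.
Alice ∩ Oliver ∩ Ben ∩ Beatriz: 11:00-13:15, 17:30-19:00, 21:00-22:00.
Alice ∩ Oliver ∩ Ben ∩ Beatriz ∩ Ana: 11:00-12:30, 17:30-19:00, 21:00-22:00.
Alice ∩ Oliver ∩ Ben ∩ Beatriz ∩ Ana ∩ Hiro: 11:00-12:30, 17:30-19:00, 21:00-22:00.
Those are the intersection windows.

11:00-12:30, 17:30-19:00, 21:00-22:00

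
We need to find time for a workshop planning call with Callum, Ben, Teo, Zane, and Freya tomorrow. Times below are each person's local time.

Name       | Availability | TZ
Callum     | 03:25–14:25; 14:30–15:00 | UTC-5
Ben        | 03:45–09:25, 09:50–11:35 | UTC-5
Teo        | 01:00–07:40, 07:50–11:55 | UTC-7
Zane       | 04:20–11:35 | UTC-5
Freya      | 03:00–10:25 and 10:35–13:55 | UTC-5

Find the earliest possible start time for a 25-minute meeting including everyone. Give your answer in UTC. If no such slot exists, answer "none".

Callum in UTC: 08:25-19:25, 19:30-20:00 (add 5h to convert from UTC-5).
Ben in UTC: 08:45-14:25, 14:50-16:35 (add 5h to convert from UTC-5).
Teo in UTC: 08:00-14:40, 14:50-18:55 (add 7h to convert from UTC-7).
Zane in UTC: 09:20-16:35 (add 5h to convert from UTC-5).
Freya in UTC: 08:00-15:25, 15:35-18:55 (add 5h to convert from UTC-5).
Callum ∩ Ben: 08:45-14:25, 14:50-16:35.
Callum ∩ Ben ∩ Teo: 08:45-14:25, 14:50-16:35.
Callum ∩ Ben ∩ Teo ∩ Zane: 09:20-14:25, 14:50-16:35.
Callum ∩ Ben ∩ Teo ∩ Zane ∩ Freya: 09:20-14:25, 14:50-15:25, 15:35-16:35.
The first common window of at least 25 minutes is 09:20-14:25, so the earliest start is 09:20.

09:20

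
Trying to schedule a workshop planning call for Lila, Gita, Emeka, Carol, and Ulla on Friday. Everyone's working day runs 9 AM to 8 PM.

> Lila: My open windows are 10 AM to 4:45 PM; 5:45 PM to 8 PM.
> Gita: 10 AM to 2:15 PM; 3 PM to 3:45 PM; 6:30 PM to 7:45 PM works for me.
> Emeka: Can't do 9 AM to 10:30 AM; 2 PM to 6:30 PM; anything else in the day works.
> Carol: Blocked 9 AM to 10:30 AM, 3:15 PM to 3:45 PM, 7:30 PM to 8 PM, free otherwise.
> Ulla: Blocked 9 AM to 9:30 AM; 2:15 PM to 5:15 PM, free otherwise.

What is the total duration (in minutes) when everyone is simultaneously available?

270

Lila free: 10:00-16:45, 17:45-20:00.
Gita free: 10:00-14:15, 15:00-15:45, 18:30-19:45.
Emeka free: 10:30-14:00, 18:30-20:00 (invert busy blocks within the working day).
Carol free: 10:30-15:15, 15:45-19:30 (invert busy blocks within the working day).
Ulla free: 09:30-14:15, 17:15-20:00 (invert busy blocks within the working day).
Lila ∩ Gita: 10:00-14:15, 15:00-15:45, 18:30-19:45.
Lila ∩ Gita ∩ Emeka: 10:30-14:00, 18:30-19:45.
Lila ∩ Gita ∩ Emeka ∩ Carol: 10:30-14:00, 18:30-19:30.
Lila ∩ Gita ∩ Emeka ∩ Carol ∩ Ulla: 10:30-14:00, 18:30-19:30.
Summing the common windows: 210 + 60 = 270 minutes.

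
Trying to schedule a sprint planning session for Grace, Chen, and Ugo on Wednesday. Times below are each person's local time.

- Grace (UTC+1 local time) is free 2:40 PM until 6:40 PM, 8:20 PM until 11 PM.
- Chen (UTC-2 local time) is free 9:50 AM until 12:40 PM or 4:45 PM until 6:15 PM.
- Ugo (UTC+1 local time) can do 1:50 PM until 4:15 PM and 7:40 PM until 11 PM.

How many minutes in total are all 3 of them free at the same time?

115

Grace in UTC: 13:40-17:40, 19:20-22:00 (subtract 1h to convert from UTC+1).
Chen in UTC: 11:50-14:40, 18:45-20:15 (add 2h to convert from UTC-2).
Ugo in UTC: 12:50-15:15, 18:40-22:00 (subtract 1h to convert from UTC+1).
Grace ∩ Chen: 13:40-14:40, 19:20-20:15.
Grace ∩ Chen ∩ Ugo: 13:40-14:40, 19:20-20:15.
Summing the common windows: 60 + 55 = 115 minutes.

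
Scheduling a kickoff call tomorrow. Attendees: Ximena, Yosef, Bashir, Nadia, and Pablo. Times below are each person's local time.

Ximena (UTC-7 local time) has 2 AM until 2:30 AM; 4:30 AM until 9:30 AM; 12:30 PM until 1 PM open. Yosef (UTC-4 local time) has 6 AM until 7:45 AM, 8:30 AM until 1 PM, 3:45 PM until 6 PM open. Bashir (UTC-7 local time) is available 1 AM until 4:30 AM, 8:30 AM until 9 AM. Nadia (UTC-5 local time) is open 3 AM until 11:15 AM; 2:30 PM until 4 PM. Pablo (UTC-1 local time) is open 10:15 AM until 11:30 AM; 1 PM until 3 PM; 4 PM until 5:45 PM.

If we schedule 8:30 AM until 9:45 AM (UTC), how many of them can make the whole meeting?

Ximena in UTC: 09:00-09:30, 11:30-16:30, 19:30-20:00 (add 7h to convert from UTC-7).
Yosef in UTC: 10:00-11:45, 12:30-17:00, 19:45-22:00 (add 4h to convert from UTC-4).
Bashir in UTC: 08:00-11:30, 15:30-16:00 (add 7h to convert from UTC-7).
Nadia in UTC: 08:00-16:15, 19:30-21:00 (add 5h to convert from UTC-5).
Pablo in UTC: 11:15-12:30, 14:00-16:00, 17:00-18:45 (add 1h to convert from UTC-1).
Bashir and Nadia can make the full 08:30-09:45 slot — that's 2.

2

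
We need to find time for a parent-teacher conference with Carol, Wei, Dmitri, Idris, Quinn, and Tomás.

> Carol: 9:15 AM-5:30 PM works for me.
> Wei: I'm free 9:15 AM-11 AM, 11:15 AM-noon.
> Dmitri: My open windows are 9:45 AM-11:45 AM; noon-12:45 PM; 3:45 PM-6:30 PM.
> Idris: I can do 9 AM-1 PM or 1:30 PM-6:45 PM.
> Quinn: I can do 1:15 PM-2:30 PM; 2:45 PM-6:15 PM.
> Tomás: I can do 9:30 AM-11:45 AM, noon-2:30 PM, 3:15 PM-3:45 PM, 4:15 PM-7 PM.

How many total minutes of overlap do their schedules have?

0

Carol ∩ Wei: 09:15-11:00, 11:15-12:00.
Carol ∩ Wei ∩ Dmitri: 09:45-11:00, 11:15-11:45.
Carol ∩ Wei ∩ Dmitri ∩ Idris: 09:45-11:00, 11:15-11:45.
Carol ∩ Wei ∩ Dmitri ∩ Idris ∩ Quinn: ∅.
Carol ∩ Wei ∩ Dmitri ∩ Idris ∩ Quinn ∩ Tomás: ∅.
There is no time when everyone is free.
There is no common window, so the total is 0 minutes.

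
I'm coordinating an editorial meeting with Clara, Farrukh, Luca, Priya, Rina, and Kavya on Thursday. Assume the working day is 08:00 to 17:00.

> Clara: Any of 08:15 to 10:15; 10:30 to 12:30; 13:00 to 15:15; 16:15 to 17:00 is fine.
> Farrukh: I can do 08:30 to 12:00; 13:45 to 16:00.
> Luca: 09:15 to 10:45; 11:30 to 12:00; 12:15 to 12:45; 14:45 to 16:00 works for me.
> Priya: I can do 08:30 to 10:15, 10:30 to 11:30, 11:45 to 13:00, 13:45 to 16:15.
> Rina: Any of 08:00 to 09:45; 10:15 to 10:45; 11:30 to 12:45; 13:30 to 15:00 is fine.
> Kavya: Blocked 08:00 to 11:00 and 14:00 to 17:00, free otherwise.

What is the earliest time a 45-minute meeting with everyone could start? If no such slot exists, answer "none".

none

Clara free: 08:15-10:15, 10:30-12:30, 13:00-15:15, 16:15-17:00.
Farrukh free: 08:30-12:00, 13:45-16:00.
Luca free: 09:15-10:45, 11:30-12:00, 12:15-12:45, 14:45-16:00.
Priya free: 08:30-10:15, 10:30-11:30, 11:45-13:00, 13:45-16:15.
Rina free: 08:00-09:45, 10:15-10:45, 11:30-12:45, 13:30-15:00.
Kavya free: 11:00-14:00 (invert busy blocks within the working day).
Clara ∩ Farrukh: 08:30-10:15, 10:30-12:00, 13:45-15:15.
Clara ∩ Farrukh ∩ Luca: 09:15-10:15, 10:30-10:45, 11:30-12:00, 14:45-15:15.
Clara ∩ Farrukh ∩ Luca ∩ Priya: 09:15-10:15, 10:30-10:45, 11:45-12:00, 14:45-15:15.
Clara ∩ Farrukh ∩ Luca ∩ Priya ∩ Rina: 09:15-09:45, 10:30-10:45, 11:45-12:00, 14:45-15:00.
Clara ∩ Farrukh ∩ Luca ∩ Priya ∩ Rina ∩ Kavya: 11:45-12:00.
No common window is at least 45 minutes long.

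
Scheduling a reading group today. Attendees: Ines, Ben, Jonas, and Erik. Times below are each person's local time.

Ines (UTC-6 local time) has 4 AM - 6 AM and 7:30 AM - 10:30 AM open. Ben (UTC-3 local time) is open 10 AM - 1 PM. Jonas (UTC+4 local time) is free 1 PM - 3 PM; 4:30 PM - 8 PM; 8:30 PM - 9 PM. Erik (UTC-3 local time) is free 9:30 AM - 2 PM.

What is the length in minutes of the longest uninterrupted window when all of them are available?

150

Ines in UTC: 10:00-12:00, 13:30-16:30 (add 6h to convert from UTC-6).
Ben in UTC: 13:00-16:00 (add 3h to convert from UTC-3).
Jonas in UTC: 09:00-11:00, 12:30-16:00, 16:30-17:00 (subtract 4h to convert from UTC+4).
Erik in UTC: 12:30-17:00 (add 3h to convert from UTC-3).
Ines ∩ Ben: 13:30-16:00.
Ines ∩ Ben ∩ Jonas: 13:30-16:00.
Ines ∩ Ben ∩ Jonas ∩ Erik: 13:30-16:00.
The longest is 13:30-16:00 at 150 minutes.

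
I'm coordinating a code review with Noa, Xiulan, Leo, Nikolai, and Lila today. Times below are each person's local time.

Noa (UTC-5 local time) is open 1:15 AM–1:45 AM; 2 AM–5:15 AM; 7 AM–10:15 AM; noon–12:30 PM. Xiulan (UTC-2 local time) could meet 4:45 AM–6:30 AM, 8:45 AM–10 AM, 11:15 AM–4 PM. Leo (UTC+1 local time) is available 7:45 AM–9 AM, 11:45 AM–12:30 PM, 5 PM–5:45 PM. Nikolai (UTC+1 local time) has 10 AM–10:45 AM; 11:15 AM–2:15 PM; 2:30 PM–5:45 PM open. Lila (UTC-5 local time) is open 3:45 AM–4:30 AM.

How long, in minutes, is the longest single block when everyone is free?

Noa in UTC: 06:15-06:45, 07:00-10:15, 12:00-15:15, 17:00-17:30 (add 5h to convert from UTC-5).
Xiulan in UTC: 06:45-08:30, 10:45-12:00, 13:15-18:00 (add 2h to convert from UTC-2).
Leo in UTC: 06:45-08:00, 10:45-11:30, 16:00-16:45 (subtract 1h to convert from UTC+1).
Nikolai in UTC: 09:00-09:45, 10:15-13:15, 13:30-16:45 (subtract 1h to convert from UTC+1).
Lila in UTC: 08:45-09:30 (add 5h to convert from UTC-5).
Noa ∩ Xiulan: 07:00-08:30, 13:15-15:15, 17:00-17:30.
Noa ∩ Xiulan ∩ Leo: 07:00-08:00.
Noa ∩ Xiulan ∩ Leo ∩ Nikolai: ∅.
Noa ∩ Xiulan ∩ Leo ∩ Nikolai ∩ Lila: ∅.
There is no time when everyone is free.
No common window exists, so the longest block is 0 minutes.

0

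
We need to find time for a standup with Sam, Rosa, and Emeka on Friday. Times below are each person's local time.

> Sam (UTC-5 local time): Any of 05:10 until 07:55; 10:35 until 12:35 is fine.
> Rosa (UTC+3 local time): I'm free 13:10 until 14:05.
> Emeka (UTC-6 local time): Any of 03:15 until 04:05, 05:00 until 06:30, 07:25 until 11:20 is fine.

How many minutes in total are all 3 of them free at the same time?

Sam in UTC: 10:10-12:55, 15:35-17:35 (add 5h to convert from UTC-5).
Rosa in UTC: 10:10-11:05 (subtract 3h to convert from UTC+3).
Emeka in UTC: 09:15-10:05, 11:00-12:30, 13:25-17:20 (add 6h to convert from UTC-6).
Sam ∩ Rosa: 10:10-11:05.
Sam ∩ Rosa ∩ Emeka: 11:00-11:05.
That's a single block of 5 minutes.

5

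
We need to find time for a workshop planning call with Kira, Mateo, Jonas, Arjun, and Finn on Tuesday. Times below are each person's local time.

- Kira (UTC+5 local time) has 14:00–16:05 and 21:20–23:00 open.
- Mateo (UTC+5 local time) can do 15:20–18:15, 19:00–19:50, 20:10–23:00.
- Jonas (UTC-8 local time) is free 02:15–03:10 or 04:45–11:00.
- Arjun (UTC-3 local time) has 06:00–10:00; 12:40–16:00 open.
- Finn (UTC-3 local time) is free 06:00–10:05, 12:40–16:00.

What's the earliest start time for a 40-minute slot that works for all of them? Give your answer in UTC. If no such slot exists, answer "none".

Kira in UTC: 09:00-11:05, 16:20-18:00 (subtract 5h to convert from UTC+5).
Mateo in UTC: 10:20-13:15, 14:00-14:50, 15:10-18:00 (subtract 5h to convert from UTC+5).
Jonas in UTC: 10:15-11:10, 12:45-19:00 (add 8h to convert from UTC-8).
Arjun in UTC: 09:00-13:00, 15:40-19:00 (add 3h to convert from UTC-3).
Finn in UTC: 09:00-13:05, 15:40-19:00 (add 3h to convert from UTC-3).
Kira ∩ Mateo: 10:20-11:05, 16:20-18:00.
Kira ∩ Mateo ∩ Jonas: 10:20-11:05, 16:20-18:00.
Kira ∩ Mateo ∩ Jonas ∩ Arjun: 10:20-11:05, 16:20-18:00.
Kira ∩ Mateo ∩ Jonas ∩ Arjun ∩ Finn: 10:20-11:05, 16:20-18:00.
So the common availability across everyone is 10:20-11:05, 16:20-18:00.
The first common window of at least 40 minutes is 10:20-11:05, so the earliest start is 10:20.

10:20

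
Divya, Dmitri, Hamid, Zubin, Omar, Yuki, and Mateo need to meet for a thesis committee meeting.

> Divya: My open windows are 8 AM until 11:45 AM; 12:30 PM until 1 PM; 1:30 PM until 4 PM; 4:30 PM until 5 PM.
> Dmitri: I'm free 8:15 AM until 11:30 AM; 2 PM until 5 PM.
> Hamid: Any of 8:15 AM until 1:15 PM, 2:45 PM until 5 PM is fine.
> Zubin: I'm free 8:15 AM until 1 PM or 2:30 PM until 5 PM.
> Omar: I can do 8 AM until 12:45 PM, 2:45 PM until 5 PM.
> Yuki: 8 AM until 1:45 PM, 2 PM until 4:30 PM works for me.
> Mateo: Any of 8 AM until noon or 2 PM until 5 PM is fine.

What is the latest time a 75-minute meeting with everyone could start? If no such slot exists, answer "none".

14:45

Divya ∩ Dmitri: 08:15-11:30, 14:00-16:00, 16:30-17:00.
Divya ∩ Dmitri ∩ Hamid: 08:15-11:30, 14:45-16:00, 16:30-17:00.
Divya ∩ Dmitri ∩ Hamid ∩ Zubin: 08:15-11:30, 14:45-16:00, 16:30-17:00.
Divya ∩ Dmitri ∩ Hamid ∩ Zubin ∩ Omar: 08:15-11:30, 14:45-16:00, 16:30-17:00.
Divya ∩ Dmitri ∩ Hamid ∩ Zubin ∩ Omar ∩ Yuki: 08:15-11:30, 14:45-16:00.
Divya ∩ Dmitri ∩ Hamid ∩ Zubin ∩ Omar ∩ Yuki ∩ Mateo: 08:15-11:30, 14:45-16:00.
The last common window of at least 75 minutes is 14:45-16:00; a 75-minute meeting can start as late as 14:45 and still end by 16:00.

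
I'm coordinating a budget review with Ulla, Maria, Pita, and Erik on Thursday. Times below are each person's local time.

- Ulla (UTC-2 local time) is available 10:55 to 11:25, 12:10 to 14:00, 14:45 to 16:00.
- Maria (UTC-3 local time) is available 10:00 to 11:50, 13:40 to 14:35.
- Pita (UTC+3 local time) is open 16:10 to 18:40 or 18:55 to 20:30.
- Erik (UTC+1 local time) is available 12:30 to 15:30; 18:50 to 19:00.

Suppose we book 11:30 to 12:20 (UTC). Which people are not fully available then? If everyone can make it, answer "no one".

Maria, Pita, Ulla

Ulla in UTC: 12:55-13:25, 14:10-16:00, 16:45-18:00 (add 2h to convert from UTC-2).
Maria in UTC: 13:00-14:50, 16:40-17:35 (add 3h to convert from UTC-3).
Pita in UTC: 13:10-15:40, 15:55-17:30 (subtract 3h to convert from UTC+3).
Erik in UTC: 11:30-14:30, 17:50-18:00 (subtract 1h to convert from UTC+1).
Ulla: not fully free for 11:30-12:20. Maria: not fully free for 11:30-12:20. Pita: not fully free for 11:30-12:20. Erik: free for 11:30-12:20.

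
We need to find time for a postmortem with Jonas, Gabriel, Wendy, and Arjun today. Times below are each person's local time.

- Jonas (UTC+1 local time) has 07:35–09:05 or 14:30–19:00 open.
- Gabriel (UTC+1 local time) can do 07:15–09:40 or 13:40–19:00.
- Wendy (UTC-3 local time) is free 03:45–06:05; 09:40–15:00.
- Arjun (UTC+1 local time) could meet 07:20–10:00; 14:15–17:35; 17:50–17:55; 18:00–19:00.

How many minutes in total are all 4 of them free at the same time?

Jonas in UTC: 06:35-08:05, 13:30-18:00 (subtract 1h to convert from UTC+1).
Gabriel in UTC: 06:15-08:40, 12:40-18:00 (subtract 1h to convert from UTC+1).
Wendy in UTC: 06:45-09:05, 12:40-18:00 (add 3h to convert from UTC-3).
Arjun in UTC: 06:20-09:00, 13:15-16:35, 16:50-16:55, 17:00-18:00 (subtract 1h to convert from UTC+1).
Jonas ∩ Gabriel: 06:35-08:05, 13:30-18:00.
Jonas ∩ Gabriel ∩ Wendy: 06:45-08:05, 13:30-18:00.
Jonas ∩ Gabriel ∩ Wendy ∩ Arjun: 06:45-08:05, 13:30-16:35, 16:50-16:55, 17:00-18:00.
Summing the common windows: 80 + 185 + 5 + 60 = 330 minutes.

330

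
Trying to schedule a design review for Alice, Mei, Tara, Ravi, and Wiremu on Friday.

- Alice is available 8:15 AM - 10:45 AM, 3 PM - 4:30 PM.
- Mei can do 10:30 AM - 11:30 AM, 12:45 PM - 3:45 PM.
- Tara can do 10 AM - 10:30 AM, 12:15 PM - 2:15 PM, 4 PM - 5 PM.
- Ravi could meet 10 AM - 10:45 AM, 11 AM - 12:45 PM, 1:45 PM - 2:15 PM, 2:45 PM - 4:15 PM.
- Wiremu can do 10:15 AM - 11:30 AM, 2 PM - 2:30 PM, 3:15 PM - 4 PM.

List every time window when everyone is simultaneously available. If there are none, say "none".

none

Alice ∩ Mei: 10:30-10:45, 15:00-15:45.
Alice ∩ Mei ∩ Tara: ∅.
Alice ∩ Mei ∩ Tara ∩ Ravi: ∅.
Alice ∩ Mei ∩ Tara ∩ Ravi ∩ Wiremu: ∅.
There is no time when everyone is free.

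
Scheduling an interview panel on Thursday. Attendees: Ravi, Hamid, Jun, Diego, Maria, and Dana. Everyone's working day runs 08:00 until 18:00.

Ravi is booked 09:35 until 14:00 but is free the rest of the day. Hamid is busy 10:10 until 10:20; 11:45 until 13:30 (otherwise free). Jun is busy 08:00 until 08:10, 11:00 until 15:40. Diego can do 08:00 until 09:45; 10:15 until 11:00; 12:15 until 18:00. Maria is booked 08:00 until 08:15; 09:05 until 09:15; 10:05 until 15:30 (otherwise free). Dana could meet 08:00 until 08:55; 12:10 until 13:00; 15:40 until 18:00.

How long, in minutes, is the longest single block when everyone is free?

140

Ravi free: 08:00-09:35, 14:00-18:00 (invert busy blocks within the working day).
Hamid free: 08:00-10:10, 10:20-11:45, 13:30-18:00 (invert busy blocks within the working day).
Jun free: 08:10-11:00, 15:40-18:00 (invert busy blocks within the working day).
Diego free: 08:00-09:45, 10:15-11:00, 12:15-18:00.
Maria free: 08:15-09:05, 09:15-10:05, 15:30-18:00 (invert busy blocks within the working day).
Dana free: 08:00-08:55, 12:10-13:00, 15:40-18:00.
Ravi ∩ Hamid: 08:00-09:35, 14:00-18:00.
Ravi ∩ Hamid ∩ Jun: 08:10-09:35, 15:40-18:00.
Ravi ∩ Hamid ∩ Jun ∩ Diego: 08:10-09:35, 15:40-18:00.
Ravi ∩ Hamid ∩ Jun ∩ Diego ∩ Maria: 08:15-09:05, 09:15-09:35, 15:40-18:00.
Ravi ∩ Hamid ∩ Jun ∩ Diego ∩ Maria ∩ Dana: 08:15-08:55, 15:40-18:00.
So the common availability across everyone is 08:15-08:55, 15:40-18:00.
The longest is 15:40-18:00 at 140 minutes.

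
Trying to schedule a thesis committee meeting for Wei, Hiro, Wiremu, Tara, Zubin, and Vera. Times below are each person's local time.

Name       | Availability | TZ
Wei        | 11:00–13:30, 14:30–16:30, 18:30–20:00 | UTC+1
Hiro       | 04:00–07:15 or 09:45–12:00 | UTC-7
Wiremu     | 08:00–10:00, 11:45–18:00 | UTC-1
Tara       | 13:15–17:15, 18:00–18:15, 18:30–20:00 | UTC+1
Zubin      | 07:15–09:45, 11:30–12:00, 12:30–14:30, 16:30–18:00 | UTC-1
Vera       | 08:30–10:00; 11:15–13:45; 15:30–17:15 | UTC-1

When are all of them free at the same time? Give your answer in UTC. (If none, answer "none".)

Wei in UTC: 10:00-12:30, 13:30-15:30, 17:30-19:00 (subtract 1h to convert from UTC+1).
Hiro in UTC: 11:00-14:15, 16:45-19:00 (add 7h to convert from UTC-7).
Wiremu in UTC: 09:00-11:00, 12:45-19:00 (add 1h to convert from UTC-1).
Tara in UTC: 12:15-16:15, 17:00-17:15, 17:30-19:00 (subtract 1h to convert from UTC+1).
Zubin in UTC: 08:15-10:45, 12:30-13:00, 13:30-15:30, 17:30-19:00 (add 1h to convert from UTC-1).
Vera in UTC: 09:30-11:00, 12:15-14:45, 16:30-18:15 (add 1h to convert from UTC-1).
Wei ∩ Hiro: 11:00-12:30, 13:30-14:15, 17:30-19:00.
Wei ∩ Hiro ∩ Wiremu: 13:30-14:15, 17:30-19:00.
Wei ∩ Hiro ∩ Wiremu ∩ Tara: 13:30-14:15, 17:30-19:00.
Wei ∩ Hiro ∩ Wiremu ∩ Tara ∩ Zubin: 13:30-14:15, 17:30-19:00.
Wei ∩ Hiro ∩ Wiremu ∩ Tara ∩ Zubin ∩ Vera: 13:30-14:15, 17:30-18:15.

13:30-14:15, 17:30-18:15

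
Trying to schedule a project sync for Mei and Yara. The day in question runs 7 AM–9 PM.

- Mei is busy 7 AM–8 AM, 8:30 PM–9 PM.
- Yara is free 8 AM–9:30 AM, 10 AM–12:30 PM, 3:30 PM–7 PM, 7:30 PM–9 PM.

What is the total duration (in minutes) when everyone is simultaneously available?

Mei free: 08:00-20:30 (invert busy blocks within the working day).
Yara free: 08:00-09:30, 10:00-12:30, 15:30-19:00, 19:30-21:00.
Mei ∩ Yara: 08:00-09:30, 10:00-12:30, 15:30-19:00, 19:30-20:30.
Those are the intersection windows.
Summing the common windows: 90 + 150 + 210 + 60 = 510 minutes.

510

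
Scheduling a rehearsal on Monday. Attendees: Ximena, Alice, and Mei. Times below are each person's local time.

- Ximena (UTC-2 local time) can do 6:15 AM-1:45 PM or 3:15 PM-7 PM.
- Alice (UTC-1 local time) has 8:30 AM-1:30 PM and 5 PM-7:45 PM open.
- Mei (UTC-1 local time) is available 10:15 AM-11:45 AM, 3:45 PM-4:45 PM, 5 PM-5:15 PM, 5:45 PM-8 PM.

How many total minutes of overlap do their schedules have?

Ximena in UTC: 08:15-15:45, 17:15-21:00 (add 2h to convert from UTC-2).
Alice in UTC: 09:30-14:30, 18:00-20:45 (add 1h to convert from UTC-1).
Mei in UTC: 11:15-12:45, 16:45-17:45, 18:00-18:15, 18:45-21:00 (add 1h to convert from UTC-1).
Ximena ∩ Alice: 09:30-14:30, 18:00-20:45.
Ximena ∩ Alice ∩ Mei: 11:15-12:45, 18:00-18:15, 18:45-20:45.
Summing the common windows: 90 + 15 + 120 = 225 minutes.

225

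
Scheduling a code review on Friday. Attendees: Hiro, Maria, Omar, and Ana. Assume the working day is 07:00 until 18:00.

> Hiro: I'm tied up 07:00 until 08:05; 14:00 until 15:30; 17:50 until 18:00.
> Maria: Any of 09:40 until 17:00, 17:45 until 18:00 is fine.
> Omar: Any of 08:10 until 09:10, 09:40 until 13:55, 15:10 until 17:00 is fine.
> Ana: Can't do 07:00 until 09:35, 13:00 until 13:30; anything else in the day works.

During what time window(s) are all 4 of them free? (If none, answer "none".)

Hiro free: 08:05-14:00, 15:30-17:50 (invert busy blocks within the working day).
Maria free: 09:40-17:00, 17:45-18:00.
Omar free: 08:10-09:10, 09:40-13:55, 15:10-17:00.
Ana free: 09:35-13:00, 13:30-18:00 (invert busy blocks within the working day).
Hiro ∩ Maria: 09:40-14:00, 15:30-17:00, 17:45-17:50.
Hiro ∩ Maria ∩ Omar: 09:40-13:55, 15:30-17:00.
Hiro ∩ Maria ∩ Omar ∩ Ana: 09:40-13:00, 13:30-13:55, 15:30-17:00.

09:40-13:00, 13:30-13:55, 15:30-17:00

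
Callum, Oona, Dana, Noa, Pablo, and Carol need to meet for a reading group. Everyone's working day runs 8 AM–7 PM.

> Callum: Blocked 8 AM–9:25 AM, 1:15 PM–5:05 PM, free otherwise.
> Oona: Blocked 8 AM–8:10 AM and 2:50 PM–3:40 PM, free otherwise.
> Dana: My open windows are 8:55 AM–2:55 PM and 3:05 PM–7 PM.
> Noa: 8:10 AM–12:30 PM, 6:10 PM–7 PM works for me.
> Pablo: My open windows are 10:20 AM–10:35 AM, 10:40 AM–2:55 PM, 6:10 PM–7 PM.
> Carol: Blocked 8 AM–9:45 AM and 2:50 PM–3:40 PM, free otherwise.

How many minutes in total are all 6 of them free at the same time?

Callum free: 09:25-13:15, 17:05-19:00 (invert busy blocks within the working day).
Oona free: 08:10-14:50, 15:40-19:00 (invert busy blocks within the working day).
Dana free: 08:55-14:55, 15:05-19:00.
Noa free: 08:10-12:30, 18:10-19:00.
Pablo free: 10:20-10:35, 10:40-14:55, 18:10-19:00.
Carol free: 09:45-14:50, 15:40-19:00 (invert busy blocks within the working day).
Callum ∩ Oona: 09:25-13:15, 17:05-19:00.
Callum ∩ Oona ∩ Dana: 09:25-13:15, 17:05-19:00.
Callum ∩ Oona ∩ Dana ∩ Noa: 09:25-12:30, 18:10-19:00.
Callum ∩ Oona ∩ Dana ∩ Noa ∩ Pablo: 10:20-10:35, 10:40-12:30, 18:10-19:00.
Callum ∩ Oona ∩ Dana ∩ Noa ∩ Pablo ∩ Carol: 10:20-10:35, 10:40-12:30, 18:10-19:00.
So the common availability across everyone is 10:20-10:35, 10:40-12:30, 18:10-19:00.
Summing the common windows: 15 + 110 + 50 = 175 minutes.

175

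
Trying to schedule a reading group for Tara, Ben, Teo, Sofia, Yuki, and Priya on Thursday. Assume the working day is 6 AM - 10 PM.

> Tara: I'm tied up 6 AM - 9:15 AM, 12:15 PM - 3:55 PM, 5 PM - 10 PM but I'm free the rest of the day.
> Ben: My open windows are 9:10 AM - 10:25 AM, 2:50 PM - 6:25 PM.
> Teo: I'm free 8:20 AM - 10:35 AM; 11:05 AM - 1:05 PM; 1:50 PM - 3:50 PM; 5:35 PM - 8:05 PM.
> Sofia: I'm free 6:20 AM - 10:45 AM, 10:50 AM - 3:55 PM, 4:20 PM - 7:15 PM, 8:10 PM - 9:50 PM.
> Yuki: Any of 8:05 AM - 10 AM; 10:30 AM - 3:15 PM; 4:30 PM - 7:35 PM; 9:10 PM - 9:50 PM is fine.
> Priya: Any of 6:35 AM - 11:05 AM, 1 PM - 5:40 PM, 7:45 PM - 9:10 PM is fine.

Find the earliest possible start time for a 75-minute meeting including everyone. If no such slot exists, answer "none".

none

Tara free: 09:15-12:15, 15:55-17:00 (invert busy blocks within the working day).
Ben free: 09:10-10:25, 14:50-18:25.
Teo free: 08:20-10:35, 11:05-13:05, 13:50-15:50, 17:35-20:05.
Sofia free: 06:20-10:45, 10:50-15:55, 16:20-19:15, 20:10-21:50.
Yuki free: 08:05-10:00, 10:30-15:15, 16:30-19:35, 21:10-21:50.
Priya free: 06:35-11:05, 13:00-17:40, 19:45-21:10.
Tara ∩ Ben: 09:15-10:25, 15:55-17:00.
Tara ∩ Ben ∩ Teo: 09:15-10:25.
Tara ∩ Ben ∩ Teo ∩ Sofia: 09:15-10:25.
Tara ∩ Ben ∩ Teo ∩ Sofia ∩ Yuki: 09:15-10:00.
Tara ∩ Ben ∩ Teo ∩ Sofia ∩ Yuki ∩ Priya: 09:15-10:00.
No common window is at least 75 minutes long.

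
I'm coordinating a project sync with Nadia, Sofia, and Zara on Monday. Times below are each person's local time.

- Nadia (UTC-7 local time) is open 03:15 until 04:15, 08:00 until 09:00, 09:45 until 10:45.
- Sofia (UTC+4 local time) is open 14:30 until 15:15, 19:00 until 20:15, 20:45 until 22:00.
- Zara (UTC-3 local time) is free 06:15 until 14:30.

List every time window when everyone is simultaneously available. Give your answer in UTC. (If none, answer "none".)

10:30-11:15, 15:00-16:00, 16:45-17:30

Nadia in UTC: 10:15-11:15, 15:00-16:00, 16:45-17:45 (add 7h to convert from UTC-7).
Sofia in UTC: 10:30-11:15, 15:00-16:15, 16:45-18:00 (subtract 4h to convert from UTC+4).
Zara in UTC: 09:15-17:30 (add 3h to convert from UTC-3).
Nadia ∩ Sofia: 10:30-11:15, 15:00-16:00, 16:45-17:45.
Nadia ∩ Sofia ∩ Zara: 10:30-11:15, 15:00-16:00, 16:45-17:30.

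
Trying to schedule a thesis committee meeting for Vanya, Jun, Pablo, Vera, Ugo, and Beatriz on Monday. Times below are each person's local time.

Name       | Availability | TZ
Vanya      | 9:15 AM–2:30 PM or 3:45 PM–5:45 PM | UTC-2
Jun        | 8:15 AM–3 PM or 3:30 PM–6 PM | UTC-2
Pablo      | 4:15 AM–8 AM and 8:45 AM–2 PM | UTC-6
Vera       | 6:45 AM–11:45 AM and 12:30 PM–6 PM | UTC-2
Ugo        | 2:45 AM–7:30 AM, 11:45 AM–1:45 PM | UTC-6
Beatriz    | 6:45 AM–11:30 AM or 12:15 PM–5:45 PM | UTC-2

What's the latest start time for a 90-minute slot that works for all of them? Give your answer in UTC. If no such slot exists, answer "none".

18:15

Vanya in UTC: 11:15-16:30, 17:45-19:45 (add 2h to convert from UTC-2).
Jun in UTC: 10:15-17:00, 17:30-20:00 (add 2h to convert from UTC-2).
Pablo in UTC: 10:15-14:00, 14:45-20:00 (add 6h to convert from UTC-6).
Vera in UTC: 08:45-13:45, 14:30-20:00 (add 2h to convert from UTC-2).
Ugo in UTC: 08:45-13:30, 17:45-19:45 (add 6h to convert from UTC-6).
Beatriz in UTC: 08:45-13:30, 14:15-19:45 (add 2h to convert from UTC-2).
Vanya ∩ Jun: 11:15-16:30, 17:45-19:45.
Vanya ∩ Jun ∩ Pablo: 11:15-14:00, 14:45-16:30, 17:45-19:45.
Vanya ∩ Jun ∩ Pablo ∩ Vera: 11:15-13:45, 14:45-16:30, 17:45-19:45.
Vanya ∩ Jun ∩ Pablo ∩ Vera ∩ Ugo: 11:15-13:30, 17:45-19:45.
Vanya ∩ Jun ∩ Pablo ∩ Vera ∩ Ugo ∩ Beatriz: 11:15-13:30, 17:45-19:45.
The last common window of at least 90 minutes is 17:45-19:45; a 90-minute meeting can start as late as 18:15 and still end by 19:45.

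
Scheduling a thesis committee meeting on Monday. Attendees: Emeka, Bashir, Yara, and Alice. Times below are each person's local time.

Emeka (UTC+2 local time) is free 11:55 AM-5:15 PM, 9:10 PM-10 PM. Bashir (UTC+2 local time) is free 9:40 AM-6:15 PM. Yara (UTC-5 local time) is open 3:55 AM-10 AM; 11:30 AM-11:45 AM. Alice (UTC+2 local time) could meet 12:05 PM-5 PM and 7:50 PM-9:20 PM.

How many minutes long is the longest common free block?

295

Emeka in UTC: 09:55-15:15, 19:10-20:00 (subtract 2h to convert from UTC+2).
Bashir in UTC: 07:40-16:15 (subtract 2h to convert from UTC+2).
Yara in UTC: 08:55-15:00, 16:30-16:45 (add 5h to convert from UTC-5).
Alice in UTC: 10:05-15:00, 17:50-19:20 (subtract 2h to convert from UTC+2).
Emeka ∩ Bashir: 09:55-15:15.
Emeka ∩ Bashir ∩ Yara: 09:55-15:00.
Emeka ∩ Bashir ∩ Yara ∩ Alice: 10:05-15:00.
Those are the intersection windows.
The longest is 10:05-15:00 at 295 minutes.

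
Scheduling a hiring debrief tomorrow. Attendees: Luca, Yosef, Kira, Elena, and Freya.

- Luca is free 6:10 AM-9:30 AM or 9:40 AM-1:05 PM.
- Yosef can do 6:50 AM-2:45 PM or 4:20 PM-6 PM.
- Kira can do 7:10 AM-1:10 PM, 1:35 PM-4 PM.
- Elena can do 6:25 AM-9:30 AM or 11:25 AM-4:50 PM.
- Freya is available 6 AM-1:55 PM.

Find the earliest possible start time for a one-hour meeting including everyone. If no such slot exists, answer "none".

Luca ∩ Yosef: 06:50-09:30, 09:40-13:05.
Luca ∩ Yosef ∩ Kira: 07:10-09:30, 09:40-13:05.
Luca ∩ Yosef ∩ Kira ∩ Elena: 07:10-09:30, 11:25-13:05.
Luca ∩ Yosef ∩ Kira ∩ Elena ∩ Freya: 07:10-09:30, 11:25-13:05.
The first common window of at least 60 minutes is 07:10-09:30, so the earliest start is 07:10.

07:10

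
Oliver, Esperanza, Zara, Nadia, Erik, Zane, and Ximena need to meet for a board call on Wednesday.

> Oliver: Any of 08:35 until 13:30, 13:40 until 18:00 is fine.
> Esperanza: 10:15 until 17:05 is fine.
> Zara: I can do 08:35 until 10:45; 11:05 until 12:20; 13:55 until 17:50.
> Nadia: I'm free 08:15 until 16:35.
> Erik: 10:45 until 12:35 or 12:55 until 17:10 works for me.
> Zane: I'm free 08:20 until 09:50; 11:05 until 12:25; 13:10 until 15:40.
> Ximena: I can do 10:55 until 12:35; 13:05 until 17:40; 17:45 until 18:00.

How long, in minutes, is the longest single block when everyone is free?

105

Oliver ∩ Esperanza: 10:15-13:30, 13:40-17:05.
Oliver ∩ Esperanza ∩ Zara: 10:15-10:45, 11:05-12:20, 13:55-17:05.
Oliver ∩ Esperanza ∩ Zara ∩ Nadia: 10:15-10:45, 11:05-12:20, 13:55-16:35.
Oliver ∩ Esperanza ∩ Zara ∩ Nadia ∩ Erik: 11:05-12:20, 13:55-16:35.
Oliver ∩ Esperanza ∩ Zara ∩ Nadia ∩ Erik ∩ Zane: 11:05-12:20, 13:55-15:40.
Oliver ∩ Esperanza ∩ Zara ∩ Nadia ∩ Erik ∩ Zane ∩ Ximena: 11:05-12:20, 13:55-15:40.
The longest is 13:55-15:40 at 105 minutes.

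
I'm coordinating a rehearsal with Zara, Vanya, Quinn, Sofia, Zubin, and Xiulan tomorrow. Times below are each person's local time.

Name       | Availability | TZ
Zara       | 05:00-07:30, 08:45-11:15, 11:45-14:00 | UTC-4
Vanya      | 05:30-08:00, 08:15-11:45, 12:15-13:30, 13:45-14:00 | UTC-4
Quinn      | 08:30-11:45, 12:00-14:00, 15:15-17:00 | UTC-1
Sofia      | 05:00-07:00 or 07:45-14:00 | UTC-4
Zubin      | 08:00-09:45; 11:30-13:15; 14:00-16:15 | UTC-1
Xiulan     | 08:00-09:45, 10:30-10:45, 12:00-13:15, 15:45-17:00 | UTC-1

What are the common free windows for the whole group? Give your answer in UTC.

Zara in UTC: 09:00-11:30, 12:45-15:15, 15:45-18:00 (add 4h to convert from UTC-4).
Vanya in UTC: 09:30-12:00, 12:15-15:45, 16:15-17:30, 17:45-18:00 (add 4h to convert from UTC-4).
Quinn in UTC: 09:30-12:45, 13:00-15:00, 16:15-18:00 (add 1h to convert from UTC-1).
Sofia in UTC: 09:00-11:00, 11:45-18:00 (add 4h to convert from UTC-4).
Zubin in UTC: 09:00-10:45, 12:30-14:15, 15:00-17:15 (add 1h to convert from UTC-1).
Xiulan in UTC: 09:00-10:45, 11:30-11:45, 13:00-14:15, 16:45-18:00 (add 1h to convert from UTC-1).
Zara ∩ Vanya: 09:30-11:30, 12:45-15:15, 16:15-17:30, 17:45-18:00.
Zara ∩ Vanya ∩ Quinn: 09:30-11:30, 13:00-15:00, 16:15-17:30, 17:45-18:00.
Zara ∩ Vanya ∩ Quinn ∩ Sofia: 09:30-11:00, 13:00-15:00, 16:15-17:30, 17:45-18:00.
Zara ∩ Vanya ∩ Quinn ∩ Sofia ∩ Zubin: 09:30-10:45, 13:00-14:15, 16:15-17:15.
Zara ∩ Vanya ∩ Quinn ∩ Sofia ∩ Zubin ∩ Xiulan: 09:30-10:45, 13:00-14:15, 16:45-17:15.

09:30-10:45, 13:00-14:15, 16:45-17:15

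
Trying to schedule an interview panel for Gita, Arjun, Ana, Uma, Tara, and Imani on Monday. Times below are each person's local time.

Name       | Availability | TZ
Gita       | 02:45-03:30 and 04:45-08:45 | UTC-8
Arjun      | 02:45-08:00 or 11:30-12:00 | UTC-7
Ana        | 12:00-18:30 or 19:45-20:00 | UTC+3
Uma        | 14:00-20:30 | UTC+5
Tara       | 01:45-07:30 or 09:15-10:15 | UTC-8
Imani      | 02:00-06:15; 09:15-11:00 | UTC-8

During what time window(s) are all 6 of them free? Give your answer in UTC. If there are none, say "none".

Gita in UTC: 10:45-11:30, 12:45-16:45 (add 8h to convert from UTC-8).
Arjun in UTC: 09:45-15:00, 18:30-19:00 (add 7h to convert from UTC-7).
Ana in UTC: 09:00-15:30, 16:45-17:00 (subtract 3h to convert from UTC+3).
Uma in UTC: 09:00-15:30 (subtract 5h to convert from UTC+5).
Tara in UTC: 09:45-15:30, 17:15-18:15 (add 8h to convert from UTC-8).
Imani in UTC: 10:00-14:15, 17:15-19:00 (add 8h to convert from UTC-8).
Gita ∩ Arjun: 10:45-11:30, 12:45-15:00.
Gita ∩ Arjun ∩ Ana: 10:45-11:30, 12:45-15:00.
Gita ∩ Arjun ∩ Ana ∩ Uma: 10:45-11:30, 12:45-15:00.
Gita ∩ Arjun ∩ Ana ∩ Uma ∩ Tara: 10:45-11:30, 12:45-15:00.
Gita ∩ Arjun ∩ Ana ∩ Uma ∩ Tara ∩ Imani: 10:45-11:30, 12:45-14:15.
Those are the intersection windows.

10:45-11:30, 12:45-14:15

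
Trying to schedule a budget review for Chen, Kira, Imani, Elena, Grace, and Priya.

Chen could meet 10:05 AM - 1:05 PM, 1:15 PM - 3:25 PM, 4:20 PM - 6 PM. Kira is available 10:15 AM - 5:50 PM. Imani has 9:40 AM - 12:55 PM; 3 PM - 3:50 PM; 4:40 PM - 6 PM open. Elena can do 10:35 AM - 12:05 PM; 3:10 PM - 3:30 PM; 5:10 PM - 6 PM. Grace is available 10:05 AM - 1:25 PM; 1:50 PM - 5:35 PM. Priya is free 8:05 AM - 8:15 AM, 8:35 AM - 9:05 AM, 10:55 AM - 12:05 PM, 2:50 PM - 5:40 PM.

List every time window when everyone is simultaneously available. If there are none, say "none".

Chen ∩ Kira: 10:15-13:05, 13:15-15:25, 16:20-17:50.
Chen ∩ Kira ∩ Imani: 10:15-12:55, 15:00-15:25, 16:40-17:50.
Chen ∩ Kira ∩ Imani ∩ Elena: 10:35-12:05, 15:10-15:25, 17:10-17:50.
Chen ∩ Kira ∩ Imani ∩ Elena ∩ Grace: 10:35-12:05, 15:10-15:25, 17:10-17:35.
Chen ∩ Kira ∩ Imani ∩ Elena ∩ Grace ∩ Priya: 10:55-12:05, 15:10-15:25, 17:10-17:35.

10:55-12:05, 15:10-15:25, 17:10-17:35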